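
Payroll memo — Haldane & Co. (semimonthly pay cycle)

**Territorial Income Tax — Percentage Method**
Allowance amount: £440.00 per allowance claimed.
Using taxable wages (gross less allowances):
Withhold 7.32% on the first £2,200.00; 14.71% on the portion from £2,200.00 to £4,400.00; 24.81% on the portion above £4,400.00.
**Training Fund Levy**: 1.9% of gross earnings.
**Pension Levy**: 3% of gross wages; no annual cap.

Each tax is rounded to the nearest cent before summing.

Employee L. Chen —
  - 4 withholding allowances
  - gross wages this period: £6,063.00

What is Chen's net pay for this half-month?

Territorial Income Tax: taxable = £6,063.00 − 4×£440.00 = £4,303.00
  £161.04 + 14.71% × (£4,303.00 − £2,200.00) = £161.04 + 14.71% × £2,103.00 = £470.39
Training Fund Levy: 1.9% × £6,063.00 = £115.20
Pension Levy: 3% × £6,063.00 = £181.89
Total withheld: £470.39 + £115.20 + £181.89 = £767.48
Net pay: £6,063.00 − £767.48 = £5,295.52

£5,295.52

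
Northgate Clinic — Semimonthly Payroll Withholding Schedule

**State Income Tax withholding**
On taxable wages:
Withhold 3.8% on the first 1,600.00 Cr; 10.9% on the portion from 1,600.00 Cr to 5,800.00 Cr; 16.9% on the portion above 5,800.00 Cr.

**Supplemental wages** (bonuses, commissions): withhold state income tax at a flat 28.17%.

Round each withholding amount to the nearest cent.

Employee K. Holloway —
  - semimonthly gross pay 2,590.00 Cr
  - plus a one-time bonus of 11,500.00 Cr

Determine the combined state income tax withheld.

State Income Tax: taxable = 2,590.00 Cr
  60.80 Cr + 10.9% × (2,590.00 Cr − 1,600.00 Cr) = 60.80 Cr + 10.9% × 990.00 Cr = 168.71 Cr
Supplemental (28.17% flat on bonus): 28.17% × 11,500.00 Cr = 3,239.55 Cr
Total state income tax: 168.71 Cr + 3,239.55 Cr = 3,408.26 Cr

3,408.26 Cr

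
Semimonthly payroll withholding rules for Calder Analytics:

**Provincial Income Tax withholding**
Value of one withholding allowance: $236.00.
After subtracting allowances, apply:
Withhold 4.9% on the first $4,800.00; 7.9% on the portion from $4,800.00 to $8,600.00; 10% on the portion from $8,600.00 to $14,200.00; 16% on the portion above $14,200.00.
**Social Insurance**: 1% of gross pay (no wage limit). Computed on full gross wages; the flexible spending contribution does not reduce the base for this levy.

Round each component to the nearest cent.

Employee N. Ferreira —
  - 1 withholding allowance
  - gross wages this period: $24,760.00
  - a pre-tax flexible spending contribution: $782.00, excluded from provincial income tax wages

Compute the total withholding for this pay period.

$2,869.72

Provincial Income Tax: taxable = $24,760.00 − $782.00 − 1×$236.00 = $23,742.00
  $1,095.40 + 16% × ($23,742.00 − $14,200.00) = $1,095.40 + 16% × $9,542.00 = $2,622.12
Social Insurance: 1% × $24,760.00 = $247.60
Total: $2,622.12 + $247.60 = $2,869.72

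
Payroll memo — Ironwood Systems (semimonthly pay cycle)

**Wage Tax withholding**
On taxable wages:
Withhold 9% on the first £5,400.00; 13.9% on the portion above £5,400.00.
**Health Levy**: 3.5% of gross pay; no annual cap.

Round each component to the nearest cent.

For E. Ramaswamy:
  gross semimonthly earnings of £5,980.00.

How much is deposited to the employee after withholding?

Wage Tax: taxable = £5,980.00
  £486.00 + 13.9% × (£5,980.00 − £5,400.00) = £486.00 + 13.9% × £580.00 = £566.62
Health Levy: 3.5% × £5,980.00 = £209.30
Total withheld: £566.62 + £209.30 = £775.92
Net pay: £5,980.00 − £775.92 = £5,204.08

£5,204.08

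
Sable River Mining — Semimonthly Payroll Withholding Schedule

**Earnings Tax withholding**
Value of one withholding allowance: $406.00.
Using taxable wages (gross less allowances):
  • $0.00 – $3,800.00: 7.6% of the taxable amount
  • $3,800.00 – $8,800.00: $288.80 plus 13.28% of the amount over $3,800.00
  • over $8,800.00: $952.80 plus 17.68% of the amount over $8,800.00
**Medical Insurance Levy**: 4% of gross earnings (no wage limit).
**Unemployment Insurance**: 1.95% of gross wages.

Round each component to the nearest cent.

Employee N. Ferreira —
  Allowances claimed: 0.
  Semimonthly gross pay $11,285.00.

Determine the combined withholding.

Earnings Tax: taxable = $11,285.00
  $952.80 + 17.68% × ($11,285.00 − $8,800.00) = $952.80 + 17.68% × $2,485.00 = $1,392.15
Medical Insurance Levy: 4% × $11,285.00 = $451.40
Unemployment Insurance: 1.95% × $11,285.00 = $220.06
Total: $1,392.15 + $451.40 + $220.06 = $2,063.61

$2,063.61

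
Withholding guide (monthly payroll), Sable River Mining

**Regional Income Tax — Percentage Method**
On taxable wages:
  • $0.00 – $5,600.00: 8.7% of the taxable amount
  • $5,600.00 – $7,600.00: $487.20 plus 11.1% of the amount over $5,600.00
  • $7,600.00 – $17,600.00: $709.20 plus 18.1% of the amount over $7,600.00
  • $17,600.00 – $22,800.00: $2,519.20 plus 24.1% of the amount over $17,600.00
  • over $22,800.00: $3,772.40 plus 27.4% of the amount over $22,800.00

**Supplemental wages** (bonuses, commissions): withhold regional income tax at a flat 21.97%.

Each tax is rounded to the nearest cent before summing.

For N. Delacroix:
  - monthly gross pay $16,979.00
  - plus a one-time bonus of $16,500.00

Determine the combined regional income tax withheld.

Regional Income Tax: taxable = $16,979.00
  $709.20 + 18.1% × ($16,979.00 − $7,600.00) = $709.20 + 18.1% × $9,379.00 = $2,406.80
Supplemental (21.97% flat on bonus): 21.97% × $16,500.00 = $3,625.05
Total regional income tax: $2,406.80 + $3,625.05 = $6,031.85

$6,031.85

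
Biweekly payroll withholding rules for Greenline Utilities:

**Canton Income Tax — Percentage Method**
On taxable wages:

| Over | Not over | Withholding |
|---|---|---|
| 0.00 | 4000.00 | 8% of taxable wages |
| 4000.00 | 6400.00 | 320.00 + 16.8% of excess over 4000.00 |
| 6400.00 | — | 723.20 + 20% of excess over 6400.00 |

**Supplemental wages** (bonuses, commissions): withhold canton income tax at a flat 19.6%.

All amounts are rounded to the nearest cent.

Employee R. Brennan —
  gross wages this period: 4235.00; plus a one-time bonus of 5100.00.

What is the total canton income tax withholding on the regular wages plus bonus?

Canton Income Tax: taxable = 4235.00
  320.00 + 16.8% × (4235.00 − 4000.00) = 320.00 + 16.8% × 235.00 = 359.48
Supplemental (19.6% flat on bonus): 19.6% × 5100.00 = 999.60
Total canton income tax: 359.48 + 999.60 = 1359.08

1359.08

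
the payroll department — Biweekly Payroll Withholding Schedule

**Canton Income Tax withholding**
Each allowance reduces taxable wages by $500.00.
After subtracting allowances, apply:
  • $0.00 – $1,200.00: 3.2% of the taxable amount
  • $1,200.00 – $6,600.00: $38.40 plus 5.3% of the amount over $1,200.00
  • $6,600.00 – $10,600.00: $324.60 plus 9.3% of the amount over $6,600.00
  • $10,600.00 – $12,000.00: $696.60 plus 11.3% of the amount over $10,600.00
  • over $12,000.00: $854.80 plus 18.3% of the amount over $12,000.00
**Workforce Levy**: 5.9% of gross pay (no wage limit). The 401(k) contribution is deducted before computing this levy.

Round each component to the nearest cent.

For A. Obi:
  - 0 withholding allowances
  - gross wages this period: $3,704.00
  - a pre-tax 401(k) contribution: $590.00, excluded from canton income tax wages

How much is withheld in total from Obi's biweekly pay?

$323.57

Canton Income Tax: taxable = $3,704.00 − $590.00 = $3,114.00
  $38.40 + 5.3% × ($3,114.00 − $1,200.00) = $38.40 + 5.3% × $1,914.00 = $139.84
Workforce Levy: 5.9% × $3,114.00 = $183.73
Total: $139.84 + $183.73 = $323.57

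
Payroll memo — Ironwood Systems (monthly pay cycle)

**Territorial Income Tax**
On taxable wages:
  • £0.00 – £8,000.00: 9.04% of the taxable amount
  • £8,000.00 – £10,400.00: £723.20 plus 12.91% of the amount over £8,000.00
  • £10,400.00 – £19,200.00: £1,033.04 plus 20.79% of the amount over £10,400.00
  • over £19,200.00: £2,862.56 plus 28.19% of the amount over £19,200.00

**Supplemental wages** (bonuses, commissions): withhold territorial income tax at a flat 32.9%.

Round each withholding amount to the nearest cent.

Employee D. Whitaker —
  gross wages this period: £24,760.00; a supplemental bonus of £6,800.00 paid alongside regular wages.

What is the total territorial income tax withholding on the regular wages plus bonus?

Territorial Income Tax: taxable = £24,760.00
  £2,862.56 + 28.19% × (£24,760.00 − £19,200.00) = £2,862.56 + 28.19% × £5,560.00 = £4,429.92
Supplemental (32.9% flat on bonus): 32.9% × £6,800.00 = £2,237.20
Total territorial income tax: £4,429.92 + £2,237.20 = £6,667.12

£6,667.12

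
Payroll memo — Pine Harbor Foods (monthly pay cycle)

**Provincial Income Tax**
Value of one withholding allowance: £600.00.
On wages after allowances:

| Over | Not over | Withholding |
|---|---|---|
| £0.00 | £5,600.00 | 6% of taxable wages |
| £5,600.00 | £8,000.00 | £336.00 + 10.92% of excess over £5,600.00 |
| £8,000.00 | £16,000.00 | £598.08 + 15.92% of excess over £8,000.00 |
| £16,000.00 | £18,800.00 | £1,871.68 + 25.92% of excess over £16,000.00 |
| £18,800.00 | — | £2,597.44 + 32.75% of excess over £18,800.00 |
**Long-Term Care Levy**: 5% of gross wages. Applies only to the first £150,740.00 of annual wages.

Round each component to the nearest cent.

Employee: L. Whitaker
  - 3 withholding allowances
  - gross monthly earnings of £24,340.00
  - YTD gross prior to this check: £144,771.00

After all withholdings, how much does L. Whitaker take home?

Provincial Income Tax: taxable = £24,340.00 − 3×£600.00 = £22,540.00
  £2,597.44 + 32.75% × (£22,540.00 − £18,800.00) = £2,597.44 + 32.75% × £3,740.00 = £3,822.29
Long-Term Care Levy: cap £150,740.00 − YTD £144,771.00 = £5,969.00 subject; 5% × £5,969.00 = £298.45
Total withheld: £3,822.29 + £298.45 = £4,120.74
Net pay: £24,340.00 − £4,120.74 = £20,219.26

£20,219.26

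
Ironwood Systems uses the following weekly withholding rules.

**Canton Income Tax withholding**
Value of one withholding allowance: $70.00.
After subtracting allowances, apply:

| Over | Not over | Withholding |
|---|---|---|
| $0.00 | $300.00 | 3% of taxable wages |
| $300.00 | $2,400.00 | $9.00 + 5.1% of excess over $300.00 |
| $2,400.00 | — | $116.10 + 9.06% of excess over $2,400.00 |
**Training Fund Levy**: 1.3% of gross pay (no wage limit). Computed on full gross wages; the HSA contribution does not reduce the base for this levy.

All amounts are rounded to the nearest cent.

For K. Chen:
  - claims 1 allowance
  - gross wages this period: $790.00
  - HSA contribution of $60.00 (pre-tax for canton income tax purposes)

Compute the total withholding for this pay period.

Canton Income Tax: taxable = $790.00 − $60.00 − 1×$70.00 = $660.00
  $9.00 + 5.1% × ($660.00 − $300.00) = $9.00 + 5.1% × $360.00 = $27.36
Training Fund Levy: 1.3% × $790.00 = $10.27
Total: $27.36 + $10.27 = $37.63

$37.63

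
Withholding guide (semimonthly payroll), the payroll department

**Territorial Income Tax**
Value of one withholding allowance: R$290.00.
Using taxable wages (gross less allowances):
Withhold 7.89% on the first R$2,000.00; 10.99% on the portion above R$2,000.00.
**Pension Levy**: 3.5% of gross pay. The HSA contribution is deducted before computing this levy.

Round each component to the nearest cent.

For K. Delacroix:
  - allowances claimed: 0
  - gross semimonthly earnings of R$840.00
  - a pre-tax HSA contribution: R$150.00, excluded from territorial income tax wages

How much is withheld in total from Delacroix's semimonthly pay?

R$78.59

Territorial Income Tax: taxable = R$840.00 − R$150.00 = R$690.00
  7.89% × R$690.00 = R$54.44
Pension Levy: 3.5% × R$690.00 = R$24.15
Total: R$54.44 + R$24.15 = R$78.59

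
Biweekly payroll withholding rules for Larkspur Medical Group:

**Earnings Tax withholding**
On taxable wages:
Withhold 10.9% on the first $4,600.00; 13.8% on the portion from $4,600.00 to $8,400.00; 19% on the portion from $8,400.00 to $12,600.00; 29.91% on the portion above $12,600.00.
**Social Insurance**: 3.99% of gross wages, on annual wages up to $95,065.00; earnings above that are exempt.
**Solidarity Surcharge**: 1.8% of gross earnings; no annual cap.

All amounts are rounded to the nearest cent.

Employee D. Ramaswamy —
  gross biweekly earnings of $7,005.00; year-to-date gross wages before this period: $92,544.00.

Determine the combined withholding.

Earnings Tax: taxable = $7,005.00
  $501.40 + 13.8% × ($7,005.00 − $4,600.00) = $501.40 + 13.8% × $2,405.00 = $833.29
Social Insurance: cap $95,065.00 − YTD $92,544.00 = $2,521.00 subject; 3.99% × $2,521.00 = $100.59
Solidarity Surcharge: 1.8% × $7,005.00 = $126.09
Total: $833.29 + $100.59 + $126.09 = $1,059.97

$1,059.97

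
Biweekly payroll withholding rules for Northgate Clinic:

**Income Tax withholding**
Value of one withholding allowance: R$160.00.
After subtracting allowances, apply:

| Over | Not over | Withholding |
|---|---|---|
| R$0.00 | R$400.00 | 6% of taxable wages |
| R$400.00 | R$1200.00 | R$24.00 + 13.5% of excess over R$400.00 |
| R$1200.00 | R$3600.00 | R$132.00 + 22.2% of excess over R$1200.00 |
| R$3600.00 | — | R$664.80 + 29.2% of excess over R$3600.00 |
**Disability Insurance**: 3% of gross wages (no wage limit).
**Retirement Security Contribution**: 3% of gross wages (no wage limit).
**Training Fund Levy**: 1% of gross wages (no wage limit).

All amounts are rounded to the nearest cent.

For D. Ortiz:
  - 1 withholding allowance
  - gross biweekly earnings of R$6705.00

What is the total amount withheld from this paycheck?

R$1994.09

Income Tax: taxable = R$6705.00 − 1×R$160.00 = R$6545.00
  R$664.80 + 29.2% × (R$6545.00 − R$3600.00) = R$664.80 + 29.2% × R$2945.00 = R$1524.74
Disability Insurance: 3% × R$6705.00 = R$201.15
Retirement Security Contribution: 3% × R$6705.00 = R$201.15
Training Fund Levy: 1% × R$6705.00 = R$67.05
Total: R$1524.74 + R$201.15 + R$201.15 + R$67.05 = R$1994.09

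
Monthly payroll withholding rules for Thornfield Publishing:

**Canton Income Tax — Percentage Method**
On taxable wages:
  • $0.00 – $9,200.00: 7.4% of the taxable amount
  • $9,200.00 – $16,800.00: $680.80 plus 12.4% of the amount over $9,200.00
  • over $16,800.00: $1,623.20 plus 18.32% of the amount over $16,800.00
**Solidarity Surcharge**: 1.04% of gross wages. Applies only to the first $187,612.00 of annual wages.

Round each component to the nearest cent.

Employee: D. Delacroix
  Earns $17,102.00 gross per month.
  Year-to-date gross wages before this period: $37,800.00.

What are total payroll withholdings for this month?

$1,856.39

Canton Income Tax: taxable = $17,102.00
  $1,623.20 + 18.32% × ($17,102.00 − $16,800.00) = $1,623.20 + 18.32% × $302.00 = $1,678.53
Solidarity Surcharge: 1.04% × $17,102.00 = $177.86
Total: $1,678.53 + $177.86 = $1,856.39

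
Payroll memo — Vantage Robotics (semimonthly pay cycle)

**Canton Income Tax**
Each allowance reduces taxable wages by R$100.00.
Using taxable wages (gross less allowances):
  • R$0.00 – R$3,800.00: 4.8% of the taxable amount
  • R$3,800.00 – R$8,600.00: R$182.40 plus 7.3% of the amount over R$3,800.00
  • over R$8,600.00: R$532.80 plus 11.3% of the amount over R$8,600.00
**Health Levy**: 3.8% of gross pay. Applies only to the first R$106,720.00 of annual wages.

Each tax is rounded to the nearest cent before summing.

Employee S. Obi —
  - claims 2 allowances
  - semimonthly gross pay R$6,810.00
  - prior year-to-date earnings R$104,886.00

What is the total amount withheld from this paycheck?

Canton Income Tax: taxable = R$6,810.00 − 2×R$100.00 = R$6,610.00
  R$182.40 + 7.3% × (R$6,610.00 − R$3,800.00) = R$182.40 + 7.3% × R$2,810.00 = R$387.53
Health Levy: cap R$106,720.00 − YTD R$104,886.00 = R$1,834.00 subject; 3.8% × R$1,834.00 = R$69.69
Total: R$387.53 + R$69.69 = R$457.22

R$457.22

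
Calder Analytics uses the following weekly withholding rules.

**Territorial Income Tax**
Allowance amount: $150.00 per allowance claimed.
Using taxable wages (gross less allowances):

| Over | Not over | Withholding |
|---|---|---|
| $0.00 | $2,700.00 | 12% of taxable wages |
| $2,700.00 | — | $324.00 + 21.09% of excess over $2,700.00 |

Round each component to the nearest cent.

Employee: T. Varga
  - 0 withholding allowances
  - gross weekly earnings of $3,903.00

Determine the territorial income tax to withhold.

$577.71

Territorial Income Tax: taxable = $3,903.00
  $324.00 + 21.09% × ($3,903.00 − $2,700.00) = $324.00 + 21.09% × $1,203.00 = $577.71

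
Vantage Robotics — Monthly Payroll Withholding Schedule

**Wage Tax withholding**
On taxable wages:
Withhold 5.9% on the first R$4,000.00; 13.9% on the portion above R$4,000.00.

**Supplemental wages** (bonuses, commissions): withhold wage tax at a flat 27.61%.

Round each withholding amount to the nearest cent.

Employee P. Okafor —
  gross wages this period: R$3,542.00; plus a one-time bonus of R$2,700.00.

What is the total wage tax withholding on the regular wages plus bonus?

R$954.45

Wage Tax: taxable = R$3,542.00
  5.9% × R$3,542.00 = R$208.98
Supplemental (27.61% flat on bonus): 27.61% × R$2,700.00 = R$745.47
Total wage tax: R$208.98 + R$745.47 = R$954.45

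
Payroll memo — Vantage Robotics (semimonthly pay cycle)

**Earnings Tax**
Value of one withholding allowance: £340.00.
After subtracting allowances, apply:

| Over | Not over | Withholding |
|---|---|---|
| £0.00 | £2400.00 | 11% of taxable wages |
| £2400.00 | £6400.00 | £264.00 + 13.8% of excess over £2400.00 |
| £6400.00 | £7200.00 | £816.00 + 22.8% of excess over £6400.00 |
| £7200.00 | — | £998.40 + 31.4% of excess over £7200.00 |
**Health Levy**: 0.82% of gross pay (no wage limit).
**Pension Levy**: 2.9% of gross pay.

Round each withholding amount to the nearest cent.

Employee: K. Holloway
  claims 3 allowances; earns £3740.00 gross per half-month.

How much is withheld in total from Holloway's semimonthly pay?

Earnings Tax: taxable = £3740.00 − 3×£340.00 = £2720.00
  £264.00 + 13.8% × (£2720.00 − £2400.00) = £264.00 + 13.8% × £320.00 = £308.16
Health Levy: 0.82% × £3740.00 = £30.67
Pension Levy: 2.9% × £3740.00 = £108.46
Total: £308.16 + £30.67 + £108.46 = £447.29

£447.29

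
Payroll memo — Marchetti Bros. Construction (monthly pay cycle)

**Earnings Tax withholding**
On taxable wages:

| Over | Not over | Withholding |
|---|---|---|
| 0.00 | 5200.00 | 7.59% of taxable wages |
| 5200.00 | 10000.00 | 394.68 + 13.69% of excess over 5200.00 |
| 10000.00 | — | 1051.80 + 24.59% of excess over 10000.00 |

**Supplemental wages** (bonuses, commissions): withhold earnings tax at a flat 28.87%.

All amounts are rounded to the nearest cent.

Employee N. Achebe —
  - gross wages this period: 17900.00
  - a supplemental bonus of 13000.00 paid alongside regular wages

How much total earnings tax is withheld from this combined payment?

Earnings Tax: taxable = 17900.00
  1051.80 + 24.59% × (17900.00 − 10000.00) = 1051.80 + 24.59% × 7900.00 = 2994.41
Supplemental (28.87% flat on bonus): 28.87% × 13000.00 = 3753.10
Total earnings tax: 2994.41 + 3753.10 = 6747.51

6747.51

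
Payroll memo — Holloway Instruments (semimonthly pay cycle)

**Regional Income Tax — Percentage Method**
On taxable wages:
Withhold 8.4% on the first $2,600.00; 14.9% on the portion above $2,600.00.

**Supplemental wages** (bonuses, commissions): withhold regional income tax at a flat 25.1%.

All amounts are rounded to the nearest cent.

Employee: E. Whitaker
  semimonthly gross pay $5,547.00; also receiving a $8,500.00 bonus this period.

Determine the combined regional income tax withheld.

Regional Income Tax: taxable = $5,547.00
  $218.40 + 14.9% × ($5,547.00 − $2,600.00) = $218.40 + 14.9% × $2,947.00 = $657.50
Supplemental (25.1% flat on bonus): 25.1% × $8,500.00 = $2,133.50
Total regional income tax: $657.50 + $2,133.50 = $2,791.00

$2,791.00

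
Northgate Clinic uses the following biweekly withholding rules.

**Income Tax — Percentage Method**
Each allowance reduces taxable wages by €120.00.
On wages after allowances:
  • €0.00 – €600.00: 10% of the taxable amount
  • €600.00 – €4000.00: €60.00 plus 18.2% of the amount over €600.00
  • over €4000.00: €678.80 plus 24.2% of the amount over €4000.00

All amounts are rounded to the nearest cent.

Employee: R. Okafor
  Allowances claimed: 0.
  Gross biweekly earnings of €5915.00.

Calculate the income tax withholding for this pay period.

€1142.23

Income Tax: taxable = €5915.00
  €678.80 + 24.2% × (€5915.00 − €4000.00) = €678.80 + 24.2% × €1915.00 = €1142.23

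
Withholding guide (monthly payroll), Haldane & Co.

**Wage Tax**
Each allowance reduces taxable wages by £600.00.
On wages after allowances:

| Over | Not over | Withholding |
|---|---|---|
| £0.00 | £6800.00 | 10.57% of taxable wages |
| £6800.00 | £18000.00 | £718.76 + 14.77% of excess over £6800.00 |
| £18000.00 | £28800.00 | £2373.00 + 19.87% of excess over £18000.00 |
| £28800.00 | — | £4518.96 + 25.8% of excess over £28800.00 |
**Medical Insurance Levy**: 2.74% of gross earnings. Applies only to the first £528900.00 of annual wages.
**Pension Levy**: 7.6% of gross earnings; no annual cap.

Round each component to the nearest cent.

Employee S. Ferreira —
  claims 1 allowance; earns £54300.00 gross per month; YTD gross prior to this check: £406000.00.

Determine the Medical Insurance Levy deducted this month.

£1487.82

Medical Insurance Levy: 2.74% × £54300.00 = £1487.82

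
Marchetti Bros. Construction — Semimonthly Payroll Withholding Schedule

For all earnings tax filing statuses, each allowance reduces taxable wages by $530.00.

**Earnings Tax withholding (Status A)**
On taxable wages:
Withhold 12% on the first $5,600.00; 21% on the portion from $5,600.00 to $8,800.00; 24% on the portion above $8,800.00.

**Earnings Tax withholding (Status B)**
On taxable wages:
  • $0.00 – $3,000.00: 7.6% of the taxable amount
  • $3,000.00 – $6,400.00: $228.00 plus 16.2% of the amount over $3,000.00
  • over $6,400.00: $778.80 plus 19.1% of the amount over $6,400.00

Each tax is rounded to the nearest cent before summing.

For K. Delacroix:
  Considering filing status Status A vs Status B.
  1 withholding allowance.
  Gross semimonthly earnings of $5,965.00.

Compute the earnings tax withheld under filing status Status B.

$622.47

Earnings Tax (Status B): taxable = $5,965.00 − 1×$530.00 = $5,435.00
  $228.00 + 16.2% × ($5,435.00 − $3,000.00) = $228.00 + 16.2% × $2,435.00 = $622.47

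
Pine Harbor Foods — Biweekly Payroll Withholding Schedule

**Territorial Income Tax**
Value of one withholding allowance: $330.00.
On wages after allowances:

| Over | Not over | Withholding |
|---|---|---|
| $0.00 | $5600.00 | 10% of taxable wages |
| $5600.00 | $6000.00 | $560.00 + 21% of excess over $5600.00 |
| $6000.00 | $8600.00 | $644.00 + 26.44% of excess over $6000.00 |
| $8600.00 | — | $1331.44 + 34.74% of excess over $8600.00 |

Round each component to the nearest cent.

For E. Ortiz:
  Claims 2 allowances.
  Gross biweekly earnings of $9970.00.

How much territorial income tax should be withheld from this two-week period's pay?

Territorial Income Tax: taxable = $9970.00 − 2×$330.00 = $9310.00
  $1331.44 + 34.74% × ($9310.00 − $8600.00) = $1331.44 + 34.74% × $710.00 = $1578.09

$1578.09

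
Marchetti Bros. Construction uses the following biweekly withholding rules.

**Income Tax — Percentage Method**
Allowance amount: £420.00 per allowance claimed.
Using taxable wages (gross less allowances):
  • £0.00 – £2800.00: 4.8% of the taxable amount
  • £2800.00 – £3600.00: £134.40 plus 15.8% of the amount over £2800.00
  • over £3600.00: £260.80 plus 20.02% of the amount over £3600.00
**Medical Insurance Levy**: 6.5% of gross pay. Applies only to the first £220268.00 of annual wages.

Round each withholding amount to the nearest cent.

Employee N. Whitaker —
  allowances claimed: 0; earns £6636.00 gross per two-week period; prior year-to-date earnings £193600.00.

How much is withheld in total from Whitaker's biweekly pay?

Income Tax: taxable = £6636.00
  £260.80 + 20.02% × (£6636.00 − £3600.00) = £260.80 + 20.02% × £3036.00 = £868.61
Medical Insurance Levy: 6.5% × £6636.00 = £431.34
Total: £868.61 + £431.34 = £1299.95

£1299.95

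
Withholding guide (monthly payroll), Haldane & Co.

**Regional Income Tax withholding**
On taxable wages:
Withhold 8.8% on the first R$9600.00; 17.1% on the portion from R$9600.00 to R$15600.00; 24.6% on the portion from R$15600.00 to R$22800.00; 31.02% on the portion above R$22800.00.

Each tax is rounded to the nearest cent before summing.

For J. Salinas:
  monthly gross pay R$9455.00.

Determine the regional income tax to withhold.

R$832.04

Regional Income Tax: taxable = R$9455.00
  8.8% × R$9455.00 = R$832.04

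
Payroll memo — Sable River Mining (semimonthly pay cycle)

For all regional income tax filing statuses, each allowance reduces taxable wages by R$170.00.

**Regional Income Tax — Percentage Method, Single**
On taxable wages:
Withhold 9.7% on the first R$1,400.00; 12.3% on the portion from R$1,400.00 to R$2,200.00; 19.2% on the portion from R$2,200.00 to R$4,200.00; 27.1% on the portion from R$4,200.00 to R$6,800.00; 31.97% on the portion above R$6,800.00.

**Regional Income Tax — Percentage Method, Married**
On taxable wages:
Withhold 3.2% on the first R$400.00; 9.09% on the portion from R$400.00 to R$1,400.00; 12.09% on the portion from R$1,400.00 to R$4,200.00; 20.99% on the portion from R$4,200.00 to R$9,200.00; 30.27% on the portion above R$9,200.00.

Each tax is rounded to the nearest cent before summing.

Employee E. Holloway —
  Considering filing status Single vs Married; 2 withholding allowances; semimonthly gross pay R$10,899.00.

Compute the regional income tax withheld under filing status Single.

R$2,524.55

Regional Income Tax (Single): taxable = R$10,899.00 − 2×R$170.00 = R$10,559.00
  R$1,322.80 + 31.97% × (R$10,559.00 − R$6,800.00) = R$1,322.80 + 31.97% × R$3,759.00 = R$2,524.55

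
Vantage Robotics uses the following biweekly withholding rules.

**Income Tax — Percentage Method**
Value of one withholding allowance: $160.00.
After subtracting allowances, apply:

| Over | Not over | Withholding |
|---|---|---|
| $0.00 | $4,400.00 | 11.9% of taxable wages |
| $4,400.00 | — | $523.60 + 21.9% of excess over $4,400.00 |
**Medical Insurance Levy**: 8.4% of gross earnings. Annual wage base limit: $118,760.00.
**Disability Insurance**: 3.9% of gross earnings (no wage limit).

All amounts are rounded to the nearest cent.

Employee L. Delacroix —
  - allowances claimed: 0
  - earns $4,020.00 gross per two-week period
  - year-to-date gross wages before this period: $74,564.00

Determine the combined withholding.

$972.84

Income Tax: taxable = $4,020.00
  11.9% × $4,020.00 = $478.38
Medical Insurance Levy: 8.4% × $4,020.00 = $337.68
Disability Insurance: 3.9% × $4,020.00 = $156.78
Total: $478.38 + $337.68 + $156.78 = $972.84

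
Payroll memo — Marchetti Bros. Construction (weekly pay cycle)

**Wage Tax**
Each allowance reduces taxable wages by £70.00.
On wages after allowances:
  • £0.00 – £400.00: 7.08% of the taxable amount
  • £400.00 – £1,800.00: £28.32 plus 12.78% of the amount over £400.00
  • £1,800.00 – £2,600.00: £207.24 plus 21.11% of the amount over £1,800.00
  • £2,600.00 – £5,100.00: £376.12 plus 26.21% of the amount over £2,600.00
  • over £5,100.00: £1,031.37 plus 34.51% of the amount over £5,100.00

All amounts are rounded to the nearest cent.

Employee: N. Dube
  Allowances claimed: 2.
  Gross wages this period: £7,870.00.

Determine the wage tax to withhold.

Wage Tax: taxable = £7,870.00 − 2×£70.00 = £7,730.00
  £1,031.37 + 34.51% × (£7,730.00 − £5,100.00) = £1,031.37 + 34.51% × £2,630.00 = £1,938.98

£1,938.98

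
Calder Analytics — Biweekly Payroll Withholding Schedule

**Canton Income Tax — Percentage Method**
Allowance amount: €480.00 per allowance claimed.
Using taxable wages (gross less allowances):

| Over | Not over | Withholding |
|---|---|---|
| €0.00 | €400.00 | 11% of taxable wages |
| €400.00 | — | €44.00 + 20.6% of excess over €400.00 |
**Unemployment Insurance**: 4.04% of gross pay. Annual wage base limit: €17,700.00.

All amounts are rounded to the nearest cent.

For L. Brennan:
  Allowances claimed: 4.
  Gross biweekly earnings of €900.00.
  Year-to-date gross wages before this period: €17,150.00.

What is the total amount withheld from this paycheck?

€22.22

Canton Income Tax: taxable = €900.00 − 4×€480.00 = €-1,020.00
  Taxable ≤ 0 → €0.00
Unemployment Insurance: cap €17,700.00 − YTD €17,150.00 = €550.00 subject; 4.04% × €550.00 = €22.22
Total: €0.00 + €22.22 = €22.22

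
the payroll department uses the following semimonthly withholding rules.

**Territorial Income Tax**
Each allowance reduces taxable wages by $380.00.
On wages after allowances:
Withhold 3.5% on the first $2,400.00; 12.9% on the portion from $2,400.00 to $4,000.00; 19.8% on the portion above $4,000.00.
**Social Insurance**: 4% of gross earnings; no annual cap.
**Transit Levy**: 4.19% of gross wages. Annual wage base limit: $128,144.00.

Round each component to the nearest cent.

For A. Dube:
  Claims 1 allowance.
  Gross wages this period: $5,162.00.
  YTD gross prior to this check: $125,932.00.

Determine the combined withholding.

Territorial Income Tax: taxable = $5,162.00 − 1×$380.00 = $4,782.00
  $290.40 + 19.8% × ($4,782.00 − $4,000.00) = $290.40 + 19.8% × $782.00 = $445.24
Social Insurance: 4% × $5,162.00 = $206.48
Transit Levy: cap $128,144.00 − YTD $125,932.00 = $2,212.00 subject; 4.19% × $2,212.00 = $92.68
Total: $445.24 + $206.48 + $92.68 = $744.40

$744.40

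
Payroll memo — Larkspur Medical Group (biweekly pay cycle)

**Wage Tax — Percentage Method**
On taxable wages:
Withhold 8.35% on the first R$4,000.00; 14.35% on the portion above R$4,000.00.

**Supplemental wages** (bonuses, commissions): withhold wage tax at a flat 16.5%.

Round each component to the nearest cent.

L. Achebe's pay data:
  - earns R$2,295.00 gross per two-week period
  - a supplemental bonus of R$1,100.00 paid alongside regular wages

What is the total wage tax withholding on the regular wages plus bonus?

Wage Tax: taxable = R$2,295.00
  8.35% × R$2,295.00 = R$191.63
Supplemental (16.5% flat on bonus): 16.5% × R$1,100.00 = R$181.50
Total wage tax: R$191.63 + R$181.50 = R$373.13

R$373.13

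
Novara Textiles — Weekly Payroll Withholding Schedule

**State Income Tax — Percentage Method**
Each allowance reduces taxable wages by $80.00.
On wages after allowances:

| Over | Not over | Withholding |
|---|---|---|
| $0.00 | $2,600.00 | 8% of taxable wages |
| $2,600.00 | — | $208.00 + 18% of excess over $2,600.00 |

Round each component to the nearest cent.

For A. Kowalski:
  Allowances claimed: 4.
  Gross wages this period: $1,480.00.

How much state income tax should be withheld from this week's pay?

$92.80

State Income Tax: taxable = $1,480.00 − 4×$80.00 = $1,160.00
  8% × $1,160.00 = $92.80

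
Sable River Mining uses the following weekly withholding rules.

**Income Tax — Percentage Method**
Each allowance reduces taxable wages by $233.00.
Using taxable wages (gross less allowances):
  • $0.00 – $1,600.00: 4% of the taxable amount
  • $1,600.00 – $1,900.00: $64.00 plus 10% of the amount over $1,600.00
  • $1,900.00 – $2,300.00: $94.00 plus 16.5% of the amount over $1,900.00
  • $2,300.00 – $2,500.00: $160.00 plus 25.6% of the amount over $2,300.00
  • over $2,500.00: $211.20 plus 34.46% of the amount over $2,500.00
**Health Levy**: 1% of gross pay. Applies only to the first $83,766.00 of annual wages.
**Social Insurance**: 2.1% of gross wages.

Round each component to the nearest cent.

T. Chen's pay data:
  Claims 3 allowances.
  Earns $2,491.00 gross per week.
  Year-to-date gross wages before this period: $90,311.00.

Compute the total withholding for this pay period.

Income Tax: taxable = $2,491.00 − 3×$233.00 = $1,792.00
  $64.00 + 10% × ($1,792.00 − $1,600.00) = $64.00 + 10% × $192.00 = $83.20
Health Levy: YTD $90,311.00 ≥ cap $83,766.00 → $0.00
Social Insurance: 2.1% × $2,491.00 = $52.31
Total: $83.20 + $0.00 + $52.31 = $135.51

$135.51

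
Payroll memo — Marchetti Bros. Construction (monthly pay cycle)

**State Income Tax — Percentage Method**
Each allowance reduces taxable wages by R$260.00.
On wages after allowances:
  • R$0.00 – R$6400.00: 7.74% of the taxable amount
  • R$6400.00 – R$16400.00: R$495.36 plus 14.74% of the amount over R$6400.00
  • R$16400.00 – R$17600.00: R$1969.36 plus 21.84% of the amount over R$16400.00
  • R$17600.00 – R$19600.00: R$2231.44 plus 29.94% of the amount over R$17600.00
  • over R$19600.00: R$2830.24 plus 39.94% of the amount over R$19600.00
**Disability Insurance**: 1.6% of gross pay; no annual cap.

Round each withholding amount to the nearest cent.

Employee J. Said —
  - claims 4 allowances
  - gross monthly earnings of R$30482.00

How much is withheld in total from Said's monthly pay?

State Income Tax: taxable = R$30482.00 − 4×R$260.00 = R$29442.00
  R$2830.24 + 39.94% × (R$29442.00 − R$19600.00) = R$2830.24 + 39.94% × R$9842.00 = R$6761.13
Disability Insurance: 1.6% × R$30482.00 = R$487.71
Total: R$6761.13 + R$487.71 = R$7248.84

R$7248.84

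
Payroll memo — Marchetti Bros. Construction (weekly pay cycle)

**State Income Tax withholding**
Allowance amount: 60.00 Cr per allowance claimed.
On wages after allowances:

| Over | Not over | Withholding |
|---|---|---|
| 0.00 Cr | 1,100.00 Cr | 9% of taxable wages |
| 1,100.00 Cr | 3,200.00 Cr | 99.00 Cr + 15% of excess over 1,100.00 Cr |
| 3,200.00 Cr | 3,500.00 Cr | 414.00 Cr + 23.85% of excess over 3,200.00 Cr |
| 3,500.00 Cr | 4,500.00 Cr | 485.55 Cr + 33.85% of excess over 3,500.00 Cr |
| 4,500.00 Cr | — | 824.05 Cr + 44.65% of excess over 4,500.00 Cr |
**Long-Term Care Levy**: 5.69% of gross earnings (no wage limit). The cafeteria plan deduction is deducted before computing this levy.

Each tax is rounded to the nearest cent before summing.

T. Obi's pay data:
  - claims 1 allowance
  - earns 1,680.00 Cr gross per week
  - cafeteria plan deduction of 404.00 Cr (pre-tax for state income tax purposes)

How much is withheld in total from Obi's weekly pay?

State Income Tax: taxable = 1,680.00 Cr − 404.00 Cr − 1×60.00 Cr = 1,216.00 Cr
  99.00 Cr + 15% × (1,216.00 Cr − 1,100.00 Cr) = 99.00 Cr + 15% × 116.00 Cr = 116.40 Cr
Long-Term Care Levy: 5.69% × 1,276.00 Cr = 72.60 Cr
Total: 116.40 Cr + 72.60 Cr = 189.00 Cr

189.00 Cr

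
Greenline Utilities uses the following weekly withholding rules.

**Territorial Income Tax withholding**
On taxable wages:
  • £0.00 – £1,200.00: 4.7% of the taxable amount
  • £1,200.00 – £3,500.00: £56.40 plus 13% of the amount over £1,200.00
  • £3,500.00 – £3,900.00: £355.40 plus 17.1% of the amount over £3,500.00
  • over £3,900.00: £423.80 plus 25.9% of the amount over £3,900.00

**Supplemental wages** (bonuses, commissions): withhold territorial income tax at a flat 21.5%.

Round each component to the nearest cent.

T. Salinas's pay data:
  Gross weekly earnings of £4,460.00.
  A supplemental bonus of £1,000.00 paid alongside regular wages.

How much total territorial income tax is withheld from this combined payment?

£783.84

Territorial Income Tax: taxable = £4,460.00
  £423.80 + 25.9% × (£4,460.00 − £3,900.00) = £423.80 + 25.9% × £560.00 = £568.84
Supplemental (21.5% flat on bonus): 21.5% × £1,000.00 = £215.00
Total territorial income tax: £568.84 + £215.00 = £783.84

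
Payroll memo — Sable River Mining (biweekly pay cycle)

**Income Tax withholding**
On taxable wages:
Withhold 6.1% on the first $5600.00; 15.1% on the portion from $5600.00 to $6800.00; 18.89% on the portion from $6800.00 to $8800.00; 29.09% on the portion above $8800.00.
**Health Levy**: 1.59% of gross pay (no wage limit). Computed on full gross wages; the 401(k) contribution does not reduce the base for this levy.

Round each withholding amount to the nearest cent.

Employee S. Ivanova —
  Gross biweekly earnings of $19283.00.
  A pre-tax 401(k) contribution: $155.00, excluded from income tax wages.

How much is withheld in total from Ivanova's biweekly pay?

$4211.62

Income Tax: taxable = $19283.00 − $155.00 = $19128.00
  $900.60 + 29.09% × ($19128.00 − $8800.00) = $900.60 + 29.09% × $10328.00 = $3905.02
Health Levy: 1.59% × $19283.00 = $306.60
Total: $3905.02 + $306.60 = $4211.62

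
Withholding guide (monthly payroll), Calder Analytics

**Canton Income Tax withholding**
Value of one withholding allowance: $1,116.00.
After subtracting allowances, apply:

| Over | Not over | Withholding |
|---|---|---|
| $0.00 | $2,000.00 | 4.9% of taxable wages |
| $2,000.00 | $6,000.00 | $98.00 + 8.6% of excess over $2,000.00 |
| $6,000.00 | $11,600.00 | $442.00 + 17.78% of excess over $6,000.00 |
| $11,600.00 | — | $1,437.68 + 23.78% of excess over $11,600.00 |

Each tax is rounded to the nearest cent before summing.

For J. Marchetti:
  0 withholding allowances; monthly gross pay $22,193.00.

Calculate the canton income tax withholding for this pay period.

$3,956.70

Canton Income Tax: taxable = $22,193.00
  $1,437.68 + 23.78% × ($22,193.00 − $11,600.00) = $1,437.68 + 23.78% × $10,593.00 = $3,956.70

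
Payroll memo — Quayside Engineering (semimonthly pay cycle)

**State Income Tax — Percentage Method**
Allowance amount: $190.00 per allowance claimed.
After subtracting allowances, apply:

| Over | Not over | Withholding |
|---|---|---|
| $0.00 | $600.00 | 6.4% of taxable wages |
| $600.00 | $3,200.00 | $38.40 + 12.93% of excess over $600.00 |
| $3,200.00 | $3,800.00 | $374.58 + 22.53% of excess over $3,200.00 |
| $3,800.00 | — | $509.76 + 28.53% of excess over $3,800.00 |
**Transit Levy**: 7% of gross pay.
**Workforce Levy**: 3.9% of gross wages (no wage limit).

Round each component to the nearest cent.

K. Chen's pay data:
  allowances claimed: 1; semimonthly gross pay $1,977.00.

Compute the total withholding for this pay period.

$407.37

State Income Tax: taxable = $1,977.00 − 1×$190.00 = $1,787.00
  $38.40 + 12.93% × ($1,787.00 − $600.00) = $38.40 + 12.93% × $1,187.00 = $191.88
Transit Levy: 7% × $1,977.00 = $138.39
Workforce Levy: 3.9% × $1,977.00 = $77.10
Total: $191.88 + $138.39 + $77.10 = $407.37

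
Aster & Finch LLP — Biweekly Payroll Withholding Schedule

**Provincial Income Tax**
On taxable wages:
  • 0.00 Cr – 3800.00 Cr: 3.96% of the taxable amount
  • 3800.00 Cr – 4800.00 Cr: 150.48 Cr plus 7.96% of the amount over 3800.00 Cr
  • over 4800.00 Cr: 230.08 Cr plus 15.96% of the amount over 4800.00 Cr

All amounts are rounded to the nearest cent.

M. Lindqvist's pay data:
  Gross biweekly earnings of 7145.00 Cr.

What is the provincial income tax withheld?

604.34 Cr

Provincial Income Tax: taxable = 7145.00 Cr
  230.08 Cr + 15.96% × (7145.00 Cr − 4800.00 Cr) = 230.08 Cr + 15.96% × 2345.00 Cr = 604.34 Cr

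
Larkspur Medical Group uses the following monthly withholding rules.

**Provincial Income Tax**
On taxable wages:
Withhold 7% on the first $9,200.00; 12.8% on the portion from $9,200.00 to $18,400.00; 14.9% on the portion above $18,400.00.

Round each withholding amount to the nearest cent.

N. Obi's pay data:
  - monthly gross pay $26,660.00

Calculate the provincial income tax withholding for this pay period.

Provincial Income Tax: taxable = $26,660.00
  $1,821.60 + 14.9% × ($26,660.00 − $18,400.00) = $1,821.60 + 14.9% × $8,260.00 = $3,052.34

$3,052.34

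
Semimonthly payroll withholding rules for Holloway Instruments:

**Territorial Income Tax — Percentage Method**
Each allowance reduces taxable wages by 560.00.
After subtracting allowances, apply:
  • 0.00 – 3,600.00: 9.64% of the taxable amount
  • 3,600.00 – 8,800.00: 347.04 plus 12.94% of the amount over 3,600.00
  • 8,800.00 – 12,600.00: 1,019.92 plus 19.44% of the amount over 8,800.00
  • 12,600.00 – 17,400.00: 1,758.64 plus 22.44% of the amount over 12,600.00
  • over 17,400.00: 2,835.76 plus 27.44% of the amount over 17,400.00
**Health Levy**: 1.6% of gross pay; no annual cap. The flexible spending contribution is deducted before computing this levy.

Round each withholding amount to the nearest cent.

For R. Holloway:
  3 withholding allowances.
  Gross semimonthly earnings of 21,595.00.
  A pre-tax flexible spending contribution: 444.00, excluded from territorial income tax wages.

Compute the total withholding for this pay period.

3,742.46

Territorial Income Tax: taxable = 21,595.00 − 444.00 − 3×560.00 = 19,471.00
  2,835.76 + 27.44% × (19,471.00 − 17,400.00) = 2,835.76 + 27.44% × 2,071.00 = 3,404.04
Health Levy: 1.6% × 21,151.00 = 338.42
Total: 3,404.04 + 338.42 = 3,742.46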